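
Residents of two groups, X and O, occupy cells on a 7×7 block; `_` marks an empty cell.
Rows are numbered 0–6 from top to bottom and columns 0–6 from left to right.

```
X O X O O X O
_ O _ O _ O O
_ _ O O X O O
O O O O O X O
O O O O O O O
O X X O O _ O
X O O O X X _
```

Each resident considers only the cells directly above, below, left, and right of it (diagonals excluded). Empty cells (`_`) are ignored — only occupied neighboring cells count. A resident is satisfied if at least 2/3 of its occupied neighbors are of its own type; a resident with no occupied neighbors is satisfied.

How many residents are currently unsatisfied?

(0,0)X 0/1 not
(0,1)O 1/3 not
(0,2)X 0/2 not
(0,3)O 2/3 satisfied
(0,4)O 1/2 not
(0,5)X 0/3 not
(0,6)O 1/2 not
(1,1)O 1/1 satisfied
(1,3)O 2/2 satisfied
(1,5)O 2/3 satisfied
(1,6)O 3/3 satisfied
(2,2)O 2/2 satisfied
(2,3)O 3/4 satisfied
(2,4)X 0/3 not
(2,5)O 2/4 not
(2,6)O 3/3 satisfied
(3,0)O 2/2 satisfied
(3,1)O 3/3 satisfied
(3,2)O 4/4 satisfied
(3,3)O 4/4 satisfied
(3,4)O 2/4 not
(3,5)X 0/4 not
(3,6)O 2/3 satisfied
(4,0)O 3/3 satisfied
(4,1)O 3/4 satisfied
(4,2)O 3/4 satisfied
(4,3)O 4/4 satisfied
(4,4)O 4/4 satisfied
(4,5)O 2/3 satisfied
(4,6)O 3/3 satisfied
(5,0)O 1/3 not
(5,1)X 1/4 not
(5,2)X 1/4 not
(5,3)O 3/4 satisfied
(5,4)O 2/3 satisfied
(5,6)O 1/1 satisfied
(6,0)X 0/2 not
(6,1)O 1/3 not
(6,2)O 2/3 satisfied
(6,3)O 2/3 satisfied
(6,4)X 1/3 not
(6,5)X 1/1 satisfied
Unsatisfied: (0,0), (0,1), (0,2), (0,4), (0,5), (0,6), (2,4), (2,5), (3,4), (3,5), (5,0), (5,1), (5,2), (6,0), (6,1), (6,4) — 16 in total.

16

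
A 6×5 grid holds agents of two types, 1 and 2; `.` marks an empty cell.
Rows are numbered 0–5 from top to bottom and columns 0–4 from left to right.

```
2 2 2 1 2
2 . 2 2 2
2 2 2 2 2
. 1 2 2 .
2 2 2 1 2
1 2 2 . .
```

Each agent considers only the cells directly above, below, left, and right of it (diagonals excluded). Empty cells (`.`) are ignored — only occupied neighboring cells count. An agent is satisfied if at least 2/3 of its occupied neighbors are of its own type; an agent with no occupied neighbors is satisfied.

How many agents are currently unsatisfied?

(0,0)2 2/2 satisfied
(0,1)2 2/2 satisfied
(0,2)2 2/3 satisfied
(0,3)1 0/3 not
(0,4)2 1/2 not
(1,0)2 2/2 satisfied
(1,2)2 3/3 satisfied
(1,3)2 3/4 satisfied
(1,4)2 3/3 satisfied
(2,0)2 2/2 satisfied
(2,1)2 2/3 satisfied
(2,2)2 4/4 satisfied
(2,3)2 4/4 satisfied
(2,4)2 2/2 satisfied
(3,1)1 0/3 not
(3,2)2 3/4 satisfied
(3,3)2 2/3 satisfied
(4,0)2 1/2 not
(4,1)2 3/4 satisfied
(4,2)2 3/4 satisfied
(4,3)1 0/3 not
(4,4)2 0/1 not
(5,0)1 0/2 not
(5,1)2 2/3 satisfied
(5,2)2 2/2 satisfied
Unsatisfied: (0,3), (0,4), (3,1), (4,0), (4,3), (4,4), (5,0) — 7 in total.

7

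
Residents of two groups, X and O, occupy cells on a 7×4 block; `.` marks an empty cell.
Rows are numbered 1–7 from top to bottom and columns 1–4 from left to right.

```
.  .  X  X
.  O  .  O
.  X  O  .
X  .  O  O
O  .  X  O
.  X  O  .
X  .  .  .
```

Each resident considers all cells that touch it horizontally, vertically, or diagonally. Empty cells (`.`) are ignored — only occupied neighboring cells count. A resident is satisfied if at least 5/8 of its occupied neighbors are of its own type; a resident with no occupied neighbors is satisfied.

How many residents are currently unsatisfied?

11

(1,3)X 1/3 unhappy
(1,4)X 1/2 unhappy
(2,2)O 1/3 unhappy
(2,4)O 1/3 unhappy
(3,2)X 1/4 unhappy
(3,3)O 4/5 ok
(4,1)X 1/2 unhappy
(4,3)O 3/5 unhappy
(4,4)O 3/4 ok
(5,1)O 0/2 unhappy
(5,3)X 1/5 unhappy
(5,4)O 3/4 ok
(6,2)X 2/4 unhappy
(6,3)O 1/3 unhappy
(7,1)X 1/1 ok
Unsatisfied: (1,3), (1,4), (2,2), (2,4), (3,2), (4,1), (4,3), (5,1), (5,3), (6,2), (6,3) — 11 in total.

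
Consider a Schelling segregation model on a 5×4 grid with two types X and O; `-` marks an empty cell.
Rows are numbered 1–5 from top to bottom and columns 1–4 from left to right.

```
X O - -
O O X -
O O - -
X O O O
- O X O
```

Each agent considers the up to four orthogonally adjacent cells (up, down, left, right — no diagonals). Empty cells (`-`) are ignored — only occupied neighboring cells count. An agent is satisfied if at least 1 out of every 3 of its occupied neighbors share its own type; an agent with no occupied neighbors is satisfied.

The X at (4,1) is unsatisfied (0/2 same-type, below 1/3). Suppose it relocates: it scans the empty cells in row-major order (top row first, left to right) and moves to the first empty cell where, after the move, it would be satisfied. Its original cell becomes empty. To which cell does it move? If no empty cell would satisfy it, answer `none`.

Vacating (4,1). Empty cells in order:
  (1,3): 1/2 same-type → satisfied — stop here.

(1,3)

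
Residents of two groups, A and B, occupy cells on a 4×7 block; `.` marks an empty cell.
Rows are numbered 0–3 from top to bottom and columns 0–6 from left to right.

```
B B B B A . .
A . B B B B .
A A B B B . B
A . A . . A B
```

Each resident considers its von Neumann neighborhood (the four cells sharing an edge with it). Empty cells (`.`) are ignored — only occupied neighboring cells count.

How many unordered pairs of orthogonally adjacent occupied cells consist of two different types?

Scan each occupied cell's neighbors to the right and below so each pair is counted once.
Row 0: B(0,0)–B(0,1)= B(0,0)–A(1,0)≠ B(0,1)–B(0,2)= B(0,2)–B(0,3)= B(0,2)–B(1,2)= B(0,3)–A(0,4)≠ B(0,3)–B(1,3)= A(0,4)–B(1,4)≠  → 3/8 unlike.
Row 1: A(1,0)–A(2,0)= B(1,2)–B(1,3)= B(1,2)–B(2,2)= B(1,3)–B(1,4)= B(1,3)–B(2,3)= B(1,4)–B(1,5)= B(1,4)–B(2,4)=  → 0/7 unlike.
Row 2: A(2,0)–A(2,1)= A(2,0)–A(3,0)= A(2,1)–B(2,2)≠ B(2,2)–B(2,3)= B(2,2)–A(3,2)≠ B(2,3)–B(2,4)= B(2,6)–B(3,6)=  → 2/7 unlike.
Row 3: A(3,5)–B(3,6)≠  → 1/1 unlike.
Total adjacent occupied pairs: 23; unlike-type pairs: 6.

6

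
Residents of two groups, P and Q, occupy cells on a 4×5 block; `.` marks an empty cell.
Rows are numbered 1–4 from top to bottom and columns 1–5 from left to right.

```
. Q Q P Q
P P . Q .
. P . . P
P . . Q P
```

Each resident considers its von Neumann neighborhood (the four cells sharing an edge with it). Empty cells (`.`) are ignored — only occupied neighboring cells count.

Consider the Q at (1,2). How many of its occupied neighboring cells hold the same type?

1

Occupied neighbors of (1,2): (2,2)=P, (1,3)=Q.
Same type (Q): 1 of 2.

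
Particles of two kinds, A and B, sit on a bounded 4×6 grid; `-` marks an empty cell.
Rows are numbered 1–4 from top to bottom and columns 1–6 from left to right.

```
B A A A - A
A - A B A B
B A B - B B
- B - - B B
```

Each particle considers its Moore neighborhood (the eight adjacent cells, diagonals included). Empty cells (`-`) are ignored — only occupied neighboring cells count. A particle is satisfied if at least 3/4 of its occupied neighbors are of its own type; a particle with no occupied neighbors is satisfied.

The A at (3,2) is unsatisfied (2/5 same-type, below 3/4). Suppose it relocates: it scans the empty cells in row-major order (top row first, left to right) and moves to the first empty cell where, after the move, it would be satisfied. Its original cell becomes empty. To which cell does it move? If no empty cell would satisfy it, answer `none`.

none

Vacating (3,2). Empty cells in order:
  (1,5): 3/5 same-type → still unsatisfied.
  (2,2): 4/7 same-type → still unsatisfied.
  (3,4): 2/6 same-type → still unsatisfied.
  (4,1): 0/2 same-type → still unsatisfied.
  (4,3): 0/2 same-type → still unsatisfied.
  (4,4): 0/3 same-type → still unsatisfied.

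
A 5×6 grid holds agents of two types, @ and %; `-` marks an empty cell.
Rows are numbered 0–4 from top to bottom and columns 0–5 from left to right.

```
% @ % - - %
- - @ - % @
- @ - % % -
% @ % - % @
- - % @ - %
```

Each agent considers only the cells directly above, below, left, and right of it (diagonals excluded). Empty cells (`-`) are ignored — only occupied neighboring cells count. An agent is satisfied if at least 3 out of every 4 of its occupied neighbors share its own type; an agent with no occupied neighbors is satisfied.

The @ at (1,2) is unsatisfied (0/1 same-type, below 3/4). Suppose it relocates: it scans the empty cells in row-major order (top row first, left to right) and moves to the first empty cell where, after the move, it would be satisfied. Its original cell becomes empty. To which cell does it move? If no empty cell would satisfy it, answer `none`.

Vacating (1,2). Empty cells in order:
  (0,3): 0/1 same-type → still unsatisfied.
  (0,4): 0/2 same-type → still unsatisfied.
  (1,0): 0/1 same-type → still unsatisfied.
  (1,1): 2/2 same-type → satisfied — stop here.

(1,1)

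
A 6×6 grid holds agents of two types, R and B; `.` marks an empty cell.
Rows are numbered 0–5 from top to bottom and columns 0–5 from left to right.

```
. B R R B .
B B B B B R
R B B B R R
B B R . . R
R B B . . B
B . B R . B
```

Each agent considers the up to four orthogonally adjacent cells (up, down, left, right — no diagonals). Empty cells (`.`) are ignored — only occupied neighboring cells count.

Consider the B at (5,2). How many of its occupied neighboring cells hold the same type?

1

Occupied neighbors of (5,2): (4,2)=B, (5,3)=R.
Same type (B): 1 of 2.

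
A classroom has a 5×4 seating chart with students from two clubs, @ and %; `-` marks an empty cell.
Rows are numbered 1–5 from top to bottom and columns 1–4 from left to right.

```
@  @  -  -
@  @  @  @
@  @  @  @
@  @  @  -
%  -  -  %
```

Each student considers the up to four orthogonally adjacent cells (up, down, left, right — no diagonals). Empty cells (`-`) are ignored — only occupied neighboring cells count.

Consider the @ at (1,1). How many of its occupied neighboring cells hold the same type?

Occupied neighbors of (1,1): (2,1)=@, (1,2)=@.
Same type (@): 2 of 2.

2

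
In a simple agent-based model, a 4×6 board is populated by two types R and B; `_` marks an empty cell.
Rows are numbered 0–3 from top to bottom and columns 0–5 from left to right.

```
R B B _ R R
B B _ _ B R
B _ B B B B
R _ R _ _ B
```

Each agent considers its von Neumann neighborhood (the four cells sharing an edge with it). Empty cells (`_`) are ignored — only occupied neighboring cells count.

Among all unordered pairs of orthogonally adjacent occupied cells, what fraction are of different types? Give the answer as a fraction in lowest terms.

Scan each occupied cell's neighbors to the right and below so each pair is counted once.
Row 0: R(0,0)–B(0,1)≠ R(0,0)–B(1,0)≠ B(0,1)–B(0,2)= B(0,1)–B(1,1)= R(0,4)–R(0,5)= R(0,4)–B(1,4)≠ R(0,5)–R(1,5)=  → 3/7 unlike.
Row 1: B(1,0)–B(1,1)= B(1,0)–B(2,0)= B(1,4)–R(1,5)≠ B(1,4)–B(2,4)= R(1,5)–B(2,5)≠  → 2/5 unlike.
Row 2: B(2,0)–R(3,0)≠ B(2,2)–B(2,3)= B(2,2)–R(3,2)≠ B(2,3)–B(2,4)= B(2,4)–B(2,5)= B(2,5)–B(3,5)=  → 2/6 unlike.
Total adjacent occupied pairs: 18; unlike-type pairs: 7.
7/18 is already in lowest terms.

7/18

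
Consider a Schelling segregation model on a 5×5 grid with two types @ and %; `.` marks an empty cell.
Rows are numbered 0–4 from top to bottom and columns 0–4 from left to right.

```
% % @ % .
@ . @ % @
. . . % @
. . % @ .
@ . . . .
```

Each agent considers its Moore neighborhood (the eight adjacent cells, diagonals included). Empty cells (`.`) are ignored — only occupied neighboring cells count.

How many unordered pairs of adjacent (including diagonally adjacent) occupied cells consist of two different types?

16

Scan each occupied cell's neighbors to the right and below (and the two forward diagonals) so each pair is counted once.
Row 0: %(0,0)–%(0,1)= %(0,0)–@(1,0)≠ %(0,1)–@(0,2)≠ %(0,1)–@(1,2)≠ %(0,1)–@(1,0)≠ @(0,2)–%(0,3)≠ @(0,2)–@(1,2)= @(0,2)–%(1,3)≠ %(0,3)–%(1,3)= %(0,3)–@(1,4)≠ %(0,3)–@(1,2)≠  → 8/11 unlike.
Row 1: @(1,2)–%(1,3)≠ @(1,2)–%(2,3)≠ %(1,3)–@(1,4)≠ %(1,3)–%(2,3)= %(1,3)–@(2,4)≠ @(1,4)–@(2,4)= @(1,4)–%(2,3)≠  → 5/7 unlike.
Row 2: %(2,3)–@(2,4)≠ %(2,3)–@(3,3)≠ %(2,3)–%(3,2)= @(2,4)–@(3,3)=  → 2/4 unlike.
Row 3: %(3,2)–@(3,3)≠  → 1/1 unlike.
Total adjacent occupied pairs: 23; unlike-type pairs: 16.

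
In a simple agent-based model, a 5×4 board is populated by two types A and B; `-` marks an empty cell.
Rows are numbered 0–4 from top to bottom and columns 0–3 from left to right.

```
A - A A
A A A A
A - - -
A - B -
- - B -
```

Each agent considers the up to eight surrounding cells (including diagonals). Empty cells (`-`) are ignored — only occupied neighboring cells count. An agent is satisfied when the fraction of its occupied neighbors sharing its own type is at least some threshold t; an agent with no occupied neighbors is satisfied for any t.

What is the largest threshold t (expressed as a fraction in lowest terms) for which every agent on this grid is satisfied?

1/1

(0,0)A 2/2
(0,2)A 4/4
(0,3)A 3/3
(1,0)A 3/3
(1,1)A 5/5
(1,2)A 4/4
(1,3)A 3/3
(2,0)A 3/3
(3,0)A 1/1
(3,2)B 1/1
(4,2)B 1/1
The smallest same-type fraction is 2/2 at (0,0), which reduces to 1/1. Any threshold above that leaves this agent unsatisfied.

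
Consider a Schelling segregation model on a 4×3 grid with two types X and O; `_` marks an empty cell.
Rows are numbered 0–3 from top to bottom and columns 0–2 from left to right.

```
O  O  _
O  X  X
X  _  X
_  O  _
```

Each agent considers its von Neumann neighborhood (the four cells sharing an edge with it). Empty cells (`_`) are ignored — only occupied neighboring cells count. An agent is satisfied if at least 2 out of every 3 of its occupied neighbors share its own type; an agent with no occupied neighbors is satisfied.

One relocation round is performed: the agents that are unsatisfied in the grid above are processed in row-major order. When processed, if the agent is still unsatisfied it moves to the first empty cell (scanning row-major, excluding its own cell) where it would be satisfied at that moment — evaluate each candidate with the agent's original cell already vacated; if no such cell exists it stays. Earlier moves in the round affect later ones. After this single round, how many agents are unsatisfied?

Initially unsatisfied (in order): (0,1), (1,0), (1,1), (2,0).
  (0,1): no empty cell satisfies it; stays.
  (1,0): no empty cell satisfies it; stays.
  (1,1) → (2,1).
  (2,0): no empty cell satisfies it; stays.
Resulting grid:
O O _
O _ X
X X X
_ O _
Unsatisfied now: (1,0), (2,0), (3,1).

3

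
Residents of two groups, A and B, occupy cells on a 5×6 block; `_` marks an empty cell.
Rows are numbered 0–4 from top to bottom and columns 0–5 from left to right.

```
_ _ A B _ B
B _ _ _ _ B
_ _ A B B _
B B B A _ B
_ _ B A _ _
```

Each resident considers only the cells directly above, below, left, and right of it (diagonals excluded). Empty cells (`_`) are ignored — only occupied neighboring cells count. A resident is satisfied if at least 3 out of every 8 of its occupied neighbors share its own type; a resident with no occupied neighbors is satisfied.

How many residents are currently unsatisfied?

Row 0: (0,2)A 0/1 unhappy · (0,3)B 0/1 unhappy · (0,5)B 1/1 ok
Row 1: (1,0)B 0/0 ok · (1,5)B 1/1 ok
Row 2: (2,2)A 0/2 unhappy · (2,3)B 1/3 unhappy · (2,4)B 1/1 ok
Row 3: (3,0)B 1/1 ok · (3,1)B 2/2 ok · (3,2)B 2/4 ok · (3,3)A 1/3 unhappy · (3,5)B 0/0 ok
Row 4: (4,2)B 1/2 ok · (4,3)A 1/2 ok
Unsatisfied: (0,2), (0,3), (2,2), (2,3), (3,3) — 5 in total.

5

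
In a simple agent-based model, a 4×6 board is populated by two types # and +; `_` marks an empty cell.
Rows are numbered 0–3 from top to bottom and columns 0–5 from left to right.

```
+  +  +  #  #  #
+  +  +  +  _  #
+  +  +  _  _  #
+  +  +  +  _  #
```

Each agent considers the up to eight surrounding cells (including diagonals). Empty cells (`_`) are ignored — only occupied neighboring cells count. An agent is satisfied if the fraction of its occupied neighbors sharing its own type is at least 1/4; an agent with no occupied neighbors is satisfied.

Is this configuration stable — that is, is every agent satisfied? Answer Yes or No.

Row 0: (0,0)+ 3/3 ✓ · (0,1)+ 5/5 ✓ · (0,2)+ 4/5 ✓ · (0,3)# 1/4 ✓ · (0,4)# 3/4 ✓ · (0,5)# 2/2 ✓
Row 1: (1,0)+ 5/5 ✓ · (1,1)+ 8/8 ✓ · (1,2)+ 6/7 ✓ · (1,3)+ 3/5 ✓ · (1,5)# 3/3 ✓
Row 2: (2,0)+ 5/5 ✓ · (2,1)+ 8/8 ✓ · (2,2)+ 7/7 ✓ · (2,5)# 2/2 ✓
Row 3: (3,0)+ 3/3 ✓ · (3,1)+ 5/5 ✓ · (3,2)+ 4/4 ✓ · (3,3)+ 2/2 ✓ · (3,5)# 1/1 ✓
All meet the threshold, so the configuration is stable.

Yes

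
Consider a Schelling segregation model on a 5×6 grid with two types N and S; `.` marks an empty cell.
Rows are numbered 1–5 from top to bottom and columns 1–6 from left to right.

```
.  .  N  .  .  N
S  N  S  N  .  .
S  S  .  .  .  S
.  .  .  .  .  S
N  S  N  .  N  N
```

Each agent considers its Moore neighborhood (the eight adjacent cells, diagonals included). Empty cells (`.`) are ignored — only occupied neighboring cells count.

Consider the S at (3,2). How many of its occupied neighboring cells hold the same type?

3

Occupied neighbors of (3,2): (2,1)=S, (2,2)=N, (2,3)=S, (3,1)=S.
Same type (S): 3 of 4.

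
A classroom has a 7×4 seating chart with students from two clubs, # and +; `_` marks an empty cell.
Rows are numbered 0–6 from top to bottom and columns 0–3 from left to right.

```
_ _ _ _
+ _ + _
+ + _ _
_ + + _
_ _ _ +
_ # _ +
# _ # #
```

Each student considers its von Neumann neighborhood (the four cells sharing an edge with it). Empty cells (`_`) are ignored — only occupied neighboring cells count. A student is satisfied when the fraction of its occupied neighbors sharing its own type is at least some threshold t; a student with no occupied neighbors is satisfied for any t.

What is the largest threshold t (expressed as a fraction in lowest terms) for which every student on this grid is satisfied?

1/2

Row 1: (1,0)+ 1/1 · (1,2)+ — no occupied neighbors
Row 2: (2,0)+ 2/2 · (2,1)+ 2/2
Row 3: (3,1)+ 2/2 · (3,2)+ 1/1
Row 4: (4,3)+ 1/1
Row 5: (5,1)# — no occupied neighbors · (5,3)+ 1/2
Row 6: (6,0)# — no occupied neighbors · (6,2)# 1/1 · (6,3)# 1/2
The smallest same-type fraction is 1/2 at (5,3), which reduces to 1/2. Any threshold above that leaves this student unsatisfied.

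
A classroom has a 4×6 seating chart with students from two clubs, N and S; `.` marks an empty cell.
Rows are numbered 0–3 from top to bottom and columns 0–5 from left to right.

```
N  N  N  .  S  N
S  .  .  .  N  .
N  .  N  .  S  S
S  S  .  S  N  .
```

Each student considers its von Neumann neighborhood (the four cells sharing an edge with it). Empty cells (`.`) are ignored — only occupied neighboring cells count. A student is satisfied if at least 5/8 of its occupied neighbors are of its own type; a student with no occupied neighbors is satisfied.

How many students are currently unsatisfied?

(0,0)N 1/2 not
(0,1)N 2/2 satisfied
(0,2)N 1/1 satisfied
(0,4)S 0/2 not
(0,5)N 0/1 not
(1,0)S 0/2 not
(1,4)N 0/2 not
(2,0)N 0/2 not
(2,2)N 0/0 satisfied
(2,4)S 1/3 not
(2,5)S 1/1 satisfied
(3,0)S 1/2 not
(3,1)S 1/1 satisfied
(3,3)S 0/1 not
(3,4)N 0/2 not
Unsatisfied: (0,0), (0,4), (0,5), (1,0), (1,4), (2,0), (2,4), (3,0), (3,3), (3,4) — 10 in total.

10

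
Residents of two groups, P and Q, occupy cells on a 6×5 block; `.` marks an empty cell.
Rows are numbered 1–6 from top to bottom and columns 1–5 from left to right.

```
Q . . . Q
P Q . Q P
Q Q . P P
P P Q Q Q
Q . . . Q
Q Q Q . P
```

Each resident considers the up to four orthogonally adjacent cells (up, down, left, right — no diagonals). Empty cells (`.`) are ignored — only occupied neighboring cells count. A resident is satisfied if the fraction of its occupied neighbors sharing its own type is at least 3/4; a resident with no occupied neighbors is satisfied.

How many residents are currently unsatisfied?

18

(1,1)Q 0/1 not
(1,5)Q 0/1 not
(2,1)P 0/3 not
(2,2)Q 1/2 not
(2,4)Q 0/2 not
(2,5)P 1/3 not
(3,1)Q 1/3 not
(3,2)Q 2/3 not
(3,4)P 1/3 not
(3,5)P 2/3 not
(4,1)P 1/3 not
(4,2)P 1/3 not
(4,3)Q 1/2 not
(4,4)Q 2/3 not
(4,5)Q 2/3 not
(5,1)Q 1/2 not
(5,5)Q 1/2 not
(6,1)Q 2/2 satisfied
(6,2)Q 2/2 satisfied
(6,3)Q 1/1 satisfied
(6,5)P 0/1 not
Unsatisfied: (1,1), (1,5), (2,1), (2,2), (2,4), (2,5), (3,1), (3,2), (3,4), (3,5), (4,1), (4,2), (4,3), (4,4), (4,5), (5,1), (5,5), (6,5) — 18 in total.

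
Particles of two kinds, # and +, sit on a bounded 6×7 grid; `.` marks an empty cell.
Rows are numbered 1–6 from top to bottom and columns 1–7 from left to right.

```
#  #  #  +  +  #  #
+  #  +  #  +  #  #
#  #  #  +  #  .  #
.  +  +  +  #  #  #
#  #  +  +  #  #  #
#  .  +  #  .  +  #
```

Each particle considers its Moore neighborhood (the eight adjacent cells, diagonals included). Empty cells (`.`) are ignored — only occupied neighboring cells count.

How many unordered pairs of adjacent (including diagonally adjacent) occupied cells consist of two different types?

Scan each occupied cell's neighbors to the right and below (and the two forward diagonals) so each pair is counted once.
From row 1: 10 unlike of 25 pairs (running 10/25).
From row 2: 11 unlike of 22 pairs (running 21/47).
From row 3: 10 unlike of 18 pairs (running 31/65).
From row 4: 6 unlike of 22 pairs (running 37/87).
From row 5: 8 unlike of 19 pairs (running 45/106).
From row 6: 2 unlike of 2 pairs (running 47/108).
Total adjacent occupied pairs: 108; unlike-type pairs: 47.

47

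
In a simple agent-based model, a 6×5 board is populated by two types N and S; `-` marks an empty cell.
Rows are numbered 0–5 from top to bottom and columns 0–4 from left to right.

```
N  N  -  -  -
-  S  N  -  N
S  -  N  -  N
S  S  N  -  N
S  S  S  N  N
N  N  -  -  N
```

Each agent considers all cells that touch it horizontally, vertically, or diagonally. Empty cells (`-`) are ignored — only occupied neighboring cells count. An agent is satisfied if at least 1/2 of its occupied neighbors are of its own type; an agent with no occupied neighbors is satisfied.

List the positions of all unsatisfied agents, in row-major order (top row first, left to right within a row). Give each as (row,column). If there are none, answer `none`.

(1,1), (3,2), (4,2), (5,0), (5,1)

Row 0: (0,0)N 1/2 ok · (0,1)N 2/3 ok
Row 1: (1,1)S 1/5 unhappy · (1,2)N 2/3 ok · (1,4)N 1/1 ok
Row 2: (2,0)S 3/3 ok · (2,2)N 2/4 ok · (2,4)N 2/2 ok
Row 3: (3,0)S 4/4 ok · (3,1)S 5/7 ok · (3,2)N 2/5 unhappy · (3,4)N 3/3 ok
Row 4: (4,0)S 3/5 ok · (4,1)S 4/7 ok · (4,2)S 2/5 unhappy · (4,3)N 4/5 ok · (4,4)N 3/3 ok
Row 5: (5,0)N 1/3 unhappy · (5,1)N 1/4 unhappy · (5,4)N 2/2 ok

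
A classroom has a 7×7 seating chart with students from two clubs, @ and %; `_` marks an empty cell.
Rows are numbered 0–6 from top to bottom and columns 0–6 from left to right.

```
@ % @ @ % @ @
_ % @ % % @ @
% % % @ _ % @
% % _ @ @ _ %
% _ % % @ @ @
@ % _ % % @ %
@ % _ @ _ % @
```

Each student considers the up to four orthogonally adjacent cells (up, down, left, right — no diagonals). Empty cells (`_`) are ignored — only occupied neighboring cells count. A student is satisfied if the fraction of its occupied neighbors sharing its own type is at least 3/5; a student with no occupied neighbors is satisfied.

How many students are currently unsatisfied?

26

Row 0: (0,0)@ 0/1 ✗ · (0,1)% 1/3 ✗ · (0,2)@ 2/3 ✓ · (0,3)@ 1/3 ✗ · (0,4)% 1/3 ✗ · (0,5)@ 2/3 ✓ · (0,6)@ 2/2 ✓
Row 1: (1,1)% 2/3 ✓ · (1,2)@ 1/4 ✗ · (1,3)% 1/4 ✗ · (1,4)% 2/3 ✓ · (1,5)@ 2/4 ✗ · (1,6)@ 3/3 ✓
Row 2: (2,0)% 2/2 ✓ · (2,1)% 4/4 ✓ · (2,2)% 1/3 ✗ · (2,3)@ 1/3 ✗ · (2,5)% 0/2 ✗ · (2,6)@ 1/3 ✗
Row 3: (3,0)% 3/3 ✓ · (3,1)% 2/2 ✓ · (3,3)@ 2/3 ✓ · (3,4)@ 2/2 ✓ · (3,6)% 0/2 ✗
Row 4: (4,0)% 1/2 ✗ · (4,2)% 1/1 ✓ · (4,3)% 2/4 ✗ · (4,4)@ 2/4 ✗ · (4,5)@ 3/3 ✓ · (4,6)@ 1/3 ✗
Row 5: (5,0)@ 1/3 ✗ · (5,1)% 1/2 ✗ · (5,3)% 2/3 ✓ · (5,4)% 1/3 ✗ · (5,5)@ 1/4 ✗ · (5,6)% 0/3 ✗
Row 6: (6,0)@ 1/2 ✗ · (6,1)% 1/2 ✗ · (6,3)@ 0/1 ✗ · (6,5)% 0/2 ✗ · (6,6)@ 0/2 ✗
Unsatisfied: (0,0), (0,1), (0,3), (0,4), (1,2), (1,3), (1,5), (2,2), (2,3), (2,5), (2,6), (3,6), (4,0), (4,3), (4,4), (4,6), (5,0), (5,1), (5,4), (5,5), (5,6), (6,0), (6,1), (6,3), (6,5), (6,6) — 26 in total.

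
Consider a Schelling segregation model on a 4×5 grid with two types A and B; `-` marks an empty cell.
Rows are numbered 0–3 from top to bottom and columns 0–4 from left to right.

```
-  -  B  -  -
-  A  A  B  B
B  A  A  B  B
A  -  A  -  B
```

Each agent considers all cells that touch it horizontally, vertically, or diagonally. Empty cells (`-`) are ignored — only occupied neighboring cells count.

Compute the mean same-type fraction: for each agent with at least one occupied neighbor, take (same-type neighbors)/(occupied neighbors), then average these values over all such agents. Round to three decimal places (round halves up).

(0,2)B 1/3
(1,1)A 3/5
(1,2)A 3/6
(1,3)B 4/6
(1,4)B 3/3
(2,0)B 0/3
(2,1)A 5/6
(2,2)A 4/6
(2,3)B 4/7
(2,4)B 4/4
(3,0)A 1/2
(3,2)A 2/3
(3,4)B 2/2
Sum over 13 agents: 1/3 + 3/5 + 3/6 + 4/6 + 3/3 + 0/3 + 5/6 + 4/6 + 4/7 + 4/4 + 1/2 + 2/3 + 2/2 = 1751/210; mean = 1751/210 ÷ 13 = 1751/2730 = 0.641391… → 0.641.

0.641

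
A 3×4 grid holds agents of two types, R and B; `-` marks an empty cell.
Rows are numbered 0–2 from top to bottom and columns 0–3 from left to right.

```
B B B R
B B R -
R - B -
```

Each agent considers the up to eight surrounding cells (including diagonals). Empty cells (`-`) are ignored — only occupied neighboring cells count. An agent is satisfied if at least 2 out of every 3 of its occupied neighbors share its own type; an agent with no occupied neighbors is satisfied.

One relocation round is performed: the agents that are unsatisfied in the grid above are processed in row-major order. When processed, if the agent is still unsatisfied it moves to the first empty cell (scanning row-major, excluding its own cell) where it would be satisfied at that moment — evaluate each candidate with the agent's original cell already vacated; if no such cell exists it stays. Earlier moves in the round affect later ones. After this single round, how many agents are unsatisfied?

5

Initially unsatisfied (in order): (0,2), (0,3), (1,2), (2,0), (2,2).
  (0,2): no empty cell satisfies it; stays.
  (0,3): no empty cell satisfies it; stays.
  (1,2): no empty cell satisfies it; stays.
  (2,0): no empty cell satisfies it; stays.
  (2,2): no empty cell satisfies it; stays.
Resulting grid:
B B B R
B B R -
R - B -
Unsatisfied now: (0,2), (0,3), (1,2), (2,0), (2,2).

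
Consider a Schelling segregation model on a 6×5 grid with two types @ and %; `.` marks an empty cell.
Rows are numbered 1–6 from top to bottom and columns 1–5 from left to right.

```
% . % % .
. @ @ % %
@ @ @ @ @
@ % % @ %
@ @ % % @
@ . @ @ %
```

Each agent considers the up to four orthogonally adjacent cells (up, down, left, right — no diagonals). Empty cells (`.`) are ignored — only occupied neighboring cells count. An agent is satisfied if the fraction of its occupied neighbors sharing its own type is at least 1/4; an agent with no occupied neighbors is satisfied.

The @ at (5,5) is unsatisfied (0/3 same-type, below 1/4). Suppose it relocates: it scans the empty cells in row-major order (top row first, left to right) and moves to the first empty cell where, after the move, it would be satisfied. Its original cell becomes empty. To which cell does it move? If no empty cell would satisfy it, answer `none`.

Vacating (5,5). Empty cells in order:
  (1,2): 1/3 same-type → satisfied — stop here.

(1,2)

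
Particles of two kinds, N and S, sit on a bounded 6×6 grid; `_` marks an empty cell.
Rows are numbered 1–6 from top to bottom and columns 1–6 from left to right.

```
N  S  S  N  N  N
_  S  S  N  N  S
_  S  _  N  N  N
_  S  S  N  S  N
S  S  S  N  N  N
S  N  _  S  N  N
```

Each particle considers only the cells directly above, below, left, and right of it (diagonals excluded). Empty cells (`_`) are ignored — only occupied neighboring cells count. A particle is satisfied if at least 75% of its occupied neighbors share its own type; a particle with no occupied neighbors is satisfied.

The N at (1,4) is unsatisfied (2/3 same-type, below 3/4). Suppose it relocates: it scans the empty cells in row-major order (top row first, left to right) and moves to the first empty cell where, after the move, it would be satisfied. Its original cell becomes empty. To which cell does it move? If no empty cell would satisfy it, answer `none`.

Vacating (1,4). Empty cells in order:
  (2,1): 1/2 same-type → still unsatisfied.
  (3,1): 0/1 same-type → still unsatisfied.
  (3,3): 1/4 same-type → still unsatisfied.
  (4,1): 0/2 same-type → still unsatisfied.
  (6,3): 1/3 same-type → still unsatisfied.

none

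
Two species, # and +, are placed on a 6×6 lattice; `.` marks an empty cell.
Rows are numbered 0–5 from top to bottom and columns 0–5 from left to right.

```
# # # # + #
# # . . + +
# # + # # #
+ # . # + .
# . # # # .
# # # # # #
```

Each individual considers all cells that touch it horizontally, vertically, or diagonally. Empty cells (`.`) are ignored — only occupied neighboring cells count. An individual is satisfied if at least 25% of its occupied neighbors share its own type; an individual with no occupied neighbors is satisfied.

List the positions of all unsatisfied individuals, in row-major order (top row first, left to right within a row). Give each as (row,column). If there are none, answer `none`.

(0,5), (2,2), (3,0), (3,4)

Row 0: (0,0)# 3/3 ok · (0,1)# 4/4 ok · (0,2)# 3/3 ok · (0,3)# 1/3 ok · (0,4)+ 2/4 ok · (0,5)# 0/3 unhappy
Row 1: (1,0)# 5/5 ok · (1,1)# 6/7 ok · (1,4)+ 2/7 ok · (1,5)+ 2/5 ok
Row 2: (2,0)# 4/5 ok · (2,1)# 4/6 ok · (2,2)+ 0/5 unhappy · (2,3)# 2/5 ok · (2,4)# 3/6 ok · (2,5)# 1/4 ok
Row 3: (3,0)+ 0/4 unhappy · (3,1)# 4/6 ok · (3,3)# 5/7 ok · (3,4)+ 0/6 unhappy
Row 4: (4,0)# 3/4 ok · (4,2)# 6/6 ok · (4,3)# 6/7 ok · (4,4)# 5/6 ok
Row 5: (5,0)# 2/2 ok · (5,1)# 4/4 ok · (5,2)# 4/4 ok · (5,3)# 5/5 ok · (5,4)# 4/4 ok · (5,5)# 2/2 ok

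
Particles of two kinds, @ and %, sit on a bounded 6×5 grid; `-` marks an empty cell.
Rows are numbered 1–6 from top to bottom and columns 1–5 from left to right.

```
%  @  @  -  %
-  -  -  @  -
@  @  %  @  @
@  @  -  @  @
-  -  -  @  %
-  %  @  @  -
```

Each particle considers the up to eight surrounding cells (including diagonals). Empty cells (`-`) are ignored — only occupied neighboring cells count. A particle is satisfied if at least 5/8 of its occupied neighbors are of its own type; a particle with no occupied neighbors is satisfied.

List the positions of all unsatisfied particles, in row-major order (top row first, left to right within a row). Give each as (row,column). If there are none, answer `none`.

(1,1)% 0/1 not
(1,2)@ 1/2 not
(1,3)@ 2/2 satisfied
(1,5)% 0/1 not
(2,4)@ 3/5 not
(3,1)@ 3/3 satisfied
(3,2)@ 3/4 satisfied
(3,3)% 0/5 not
(3,4)@ 4/5 satisfied
(3,5)@ 4/4 satisfied
(4,1)@ 3/3 satisfied
(4,2)@ 3/4 satisfied
(4,4)@ 4/6 satisfied
(4,5)@ 4/5 satisfied
(5,4)@ 4/5 satisfied
(5,5)% 0/4 not
(6,2)% 0/1 not
(6,3)@ 2/3 satisfied
(6,4)@ 2/3 satisfied

(1,1), (1,2), (1,5), (2,4), (3,3), (5,5), (6,2)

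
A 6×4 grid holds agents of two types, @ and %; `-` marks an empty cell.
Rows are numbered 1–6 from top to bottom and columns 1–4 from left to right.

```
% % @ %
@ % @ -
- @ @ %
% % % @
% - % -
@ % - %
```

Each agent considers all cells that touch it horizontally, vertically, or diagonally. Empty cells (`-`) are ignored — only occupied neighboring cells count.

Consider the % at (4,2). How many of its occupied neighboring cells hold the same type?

4

Occupied neighbors of (4,2): (3,2)=@, (3,3)=@, (4,1)=%, (4,3)=%, (5,1)=%, (5,3)=%.
Same type (%): 4 of 6.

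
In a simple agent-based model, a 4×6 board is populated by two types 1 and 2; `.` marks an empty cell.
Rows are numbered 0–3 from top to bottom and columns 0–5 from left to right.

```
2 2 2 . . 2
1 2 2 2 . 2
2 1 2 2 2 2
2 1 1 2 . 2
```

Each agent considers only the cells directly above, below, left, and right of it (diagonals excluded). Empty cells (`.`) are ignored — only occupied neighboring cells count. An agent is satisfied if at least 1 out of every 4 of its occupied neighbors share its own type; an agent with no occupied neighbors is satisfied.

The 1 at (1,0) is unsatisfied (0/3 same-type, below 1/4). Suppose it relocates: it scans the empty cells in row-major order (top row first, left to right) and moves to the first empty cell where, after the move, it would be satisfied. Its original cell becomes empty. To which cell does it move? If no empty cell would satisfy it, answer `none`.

none

Vacating (1,0). Empty cells in order:
  (0,3): 0/2 same-type → still unsatisfied.
  (0,4): 0/1 same-type → still unsatisfied.
  (1,4): 0/3 same-type → still unsatisfied.
  (3,4): 0/3 same-type → still unsatisfied.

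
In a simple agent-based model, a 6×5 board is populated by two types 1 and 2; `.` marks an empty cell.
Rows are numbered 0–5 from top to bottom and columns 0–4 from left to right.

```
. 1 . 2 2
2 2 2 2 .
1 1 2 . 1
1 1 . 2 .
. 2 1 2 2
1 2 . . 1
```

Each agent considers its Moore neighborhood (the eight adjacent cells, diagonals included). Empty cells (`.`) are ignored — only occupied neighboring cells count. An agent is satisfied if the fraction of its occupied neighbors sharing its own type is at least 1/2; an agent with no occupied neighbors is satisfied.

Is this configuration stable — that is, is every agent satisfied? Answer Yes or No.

No

Row 0: (0,1)1 0/3 unhappy · (0,3)2 3/3 ok · (0,4)2 2/2 ok
Row 1: (1,0)2 1/4 unhappy · (1,1)2 3/6 ok · (1,2)2 4/6 ok · (1,3)2 4/5 ok
Row 2: (2,0)1 3/5 ok · (2,1)1 3/7 unhappy · (2,2)2 4/6 ok · (2,4)1 0/2 unhappy
Row 3: (3,0)1 3/4 ok · (3,1)1 4/6 ok · (3,3)2 3/5 ok
Row 4: (4,1)2 1/5 unhappy · (4,2)1 1/5 unhappy · (4,3)2 2/4 ok · (4,4)2 2/3 ok
Row 5: (5,0)1 0/2 unhappy · (5,1)2 1/3 unhappy · (5,4)1 0/2 unhappy
For instance (0,1) has only 0/3 same-type neighbors, below 1/2.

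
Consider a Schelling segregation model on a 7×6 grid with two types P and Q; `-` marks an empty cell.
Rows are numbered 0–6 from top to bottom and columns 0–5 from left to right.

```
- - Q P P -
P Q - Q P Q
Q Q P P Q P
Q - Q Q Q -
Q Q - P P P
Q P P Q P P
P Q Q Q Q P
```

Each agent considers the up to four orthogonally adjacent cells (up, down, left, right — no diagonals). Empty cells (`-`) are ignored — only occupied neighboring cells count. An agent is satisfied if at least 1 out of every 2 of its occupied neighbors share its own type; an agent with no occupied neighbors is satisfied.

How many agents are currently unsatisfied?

(0,2)Q 0/1 ✗
(0,3)P 1/3 ✗
(0,4)P 2/2 ✓
(1,0)P 0/2 ✗
(1,1)Q 1/2 ✓
(1,3)Q 0/3 ✗
(1,4)P 1/4 ✗
(1,5)Q 0/2 ✗
(2,0)Q 2/3 ✓
(2,1)Q 2/3 ✓
(2,2)P 1/3 ✗
(2,3)P 1/4 ✗
(2,4)Q 1/4 ✗
(2,5)P 0/2 ✗
(3,0)Q 2/2 ✓
(3,2)Q 1/2 ✓
(3,3)Q 2/4 ✓
(3,4)Q 2/3 ✓
(4,0)Q 3/3 ✓
(4,1)Q 1/2 ✓
(4,3)P 1/3 ✗
(4,4)P 3/4 ✓
(4,5)P 2/2 ✓
(5,0)Q 1/3 ✗
(5,1)P 1/4 ✗
(5,2)P 1/3 ✗
(5,3)Q 1/4 ✗
(5,4)P 2/4 ✓
(5,5)P 3/3 ✓
(6,0)P 0/2 ✗
(6,1)Q 1/3 ✗
(6,2)Q 2/3 ✓
(6,3)Q 3/3 ✓
(6,4)Q 1/3 ✗
(6,5)P 1/2 ✓
Unsatisfied: (0,2), (0,3), (1,0), (1,3), (1,4), (1,5), (2,2), (2,3), (2,4), (2,5), (4,3), (5,0), (5,1), (5,2), (5,3), (6,0), (6,1), (6,4) — 18 in total.

18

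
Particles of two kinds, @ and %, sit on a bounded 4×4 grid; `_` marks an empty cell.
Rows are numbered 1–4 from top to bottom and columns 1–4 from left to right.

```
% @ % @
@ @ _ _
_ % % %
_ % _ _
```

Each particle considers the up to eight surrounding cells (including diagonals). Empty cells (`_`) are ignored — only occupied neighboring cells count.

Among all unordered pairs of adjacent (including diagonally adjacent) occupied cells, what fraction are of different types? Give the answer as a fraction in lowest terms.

Scan each occupied cell's neighbors to the right and below (and the two forward diagonals) so each pair is counted once.
Row 1: %(1,1)–@(1,2)≠ %(1,1)–@(2,1)≠ %(1,1)–@(2,2)≠ @(1,2)–%(1,3)≠ @(1,2)–@(2,2)= @(1,2)–@(2,1)= %(1,3)–@(1,4)≠ %(1,3)–@(2,2)≠  → 6/8 unlike.
Row 2: @(2,1)–@(2,2)= @(2,1)–%(3,2)≠ @(2,2)–%(3,2)≠ @(2,2)–%(3,3)≠  → 3/4 unlike.
Row 3: %(3,2)–%(3,3)= %(3,2)–%(4,2)= %(3,3)–%(3,4)= %(3,3)–%(4,2)=  → 0/4 unlike.
Total adjacent occupied pairs: 16; unlike-type pairs: 9.
9/16 is already in lowest terms.

9/16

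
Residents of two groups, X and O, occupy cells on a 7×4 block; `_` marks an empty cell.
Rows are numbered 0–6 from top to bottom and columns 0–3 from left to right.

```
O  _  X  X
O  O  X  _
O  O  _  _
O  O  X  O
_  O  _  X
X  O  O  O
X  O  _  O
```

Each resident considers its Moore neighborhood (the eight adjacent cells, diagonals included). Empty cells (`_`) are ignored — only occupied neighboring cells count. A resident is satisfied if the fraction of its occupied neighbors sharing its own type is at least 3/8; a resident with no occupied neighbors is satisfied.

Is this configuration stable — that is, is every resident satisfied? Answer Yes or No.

Row 0: (0,0)O 2/2 ✓ · (0,2)X 2/3 ✓ · (0,3)X 2/2 ✓
Row 1: (1,0)O 4/4 ✓ · (1,1)O 4/6 ✓ · (1,2)X 2/4 ✓
Row 2: (2,0)O 5/5 ✓ · (2,1)O 5/7 ✓
Row 3: (3,0)O 4/4 ✓ · (3,1)O 4/5 ✓ · (3,2)X 1/5 ✗ · (3,3)O 0/2 ✗
Row 4: (4,1)O 4/6 ✓ · (4,3)X 1/4 ✗
Row 5: (5,0)X 1/4 ✗ · (5,1)O 3/5 ✓ · (5,2)O 5/6 ✓ · (5,3)O 2/3 ✓
Row 6: (6,0)X 1/3 ✗ · (6,1)O 2/4 ✓ · (6,3)O 2/2 ✓
For instance (3,2) has only 1/5 same-type neighbors, below 3/8.

No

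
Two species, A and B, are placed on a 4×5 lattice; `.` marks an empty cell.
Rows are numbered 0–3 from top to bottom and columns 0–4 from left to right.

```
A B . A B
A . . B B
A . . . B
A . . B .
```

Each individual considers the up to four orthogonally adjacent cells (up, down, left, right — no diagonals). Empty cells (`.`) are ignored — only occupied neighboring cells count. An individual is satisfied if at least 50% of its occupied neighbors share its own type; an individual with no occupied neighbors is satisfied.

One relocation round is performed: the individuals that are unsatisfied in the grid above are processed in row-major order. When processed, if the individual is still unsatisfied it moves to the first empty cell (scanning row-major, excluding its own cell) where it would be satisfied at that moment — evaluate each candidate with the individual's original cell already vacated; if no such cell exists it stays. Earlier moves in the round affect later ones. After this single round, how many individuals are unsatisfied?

Initially unsatisfied (in order): (0,1), (0,3).
  (0,1) → (1,2).
  (0,3) → (0,1).
Resulting grid:
A A . . B
A . B B B
A . . . B
A . . B .
All satisfied now.

0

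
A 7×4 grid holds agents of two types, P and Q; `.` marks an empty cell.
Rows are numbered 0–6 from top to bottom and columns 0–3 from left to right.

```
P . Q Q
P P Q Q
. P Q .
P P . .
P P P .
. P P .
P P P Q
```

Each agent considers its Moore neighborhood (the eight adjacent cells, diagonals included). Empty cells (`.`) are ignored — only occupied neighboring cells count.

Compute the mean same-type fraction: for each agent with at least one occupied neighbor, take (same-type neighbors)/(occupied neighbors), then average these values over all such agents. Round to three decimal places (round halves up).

0.820

(0,0)P 2/2
(0,2)Q 3/4
(0,3)Q 3/3
(1,0)P 3/3
(1,1)P 3/6
(1,2)Q 4/6
(1,3)Q 4/4
(2,1)P 4/6
(2,2)Q 2/5
(3,0)P 4/4
(3,1)P 5/6
(4,0)P 4/4
(4,1)P 6/6
(4,2)P 4/4
(5,1)P 7/7
(5,2)P 5/6
(6,0)P 2/2
(6,1)P 4/4
(6,2)P 3/4
(6,3)Q 0/2
Sum over 20 agents: 2/2 + 3/4 + 3/3 + 3/3 + 3/6 + 4/6 + 4/4 + 4/6 + 2/5 + 4/4 + 5/6 + 4/4 + 6/6 + 4/4 + 7/7 + 5/6 + 2/2 + 4/4 + 3/4 + 0/2 = 82/5; mean = 82/5 ÷ 20 = 41/50 = 0.82 → 0.820.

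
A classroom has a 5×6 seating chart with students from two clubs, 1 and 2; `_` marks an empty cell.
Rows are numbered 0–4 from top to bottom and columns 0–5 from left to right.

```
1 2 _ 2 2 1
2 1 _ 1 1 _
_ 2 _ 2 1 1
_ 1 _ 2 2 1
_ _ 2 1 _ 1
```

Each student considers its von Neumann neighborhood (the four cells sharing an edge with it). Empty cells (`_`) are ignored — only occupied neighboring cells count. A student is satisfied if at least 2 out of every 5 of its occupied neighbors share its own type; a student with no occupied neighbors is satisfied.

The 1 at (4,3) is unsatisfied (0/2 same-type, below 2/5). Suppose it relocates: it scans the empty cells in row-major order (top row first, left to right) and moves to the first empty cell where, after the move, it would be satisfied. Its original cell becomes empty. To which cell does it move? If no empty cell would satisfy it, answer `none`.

Vacating (4,3). Empty cells in order:
  (0,2): 0/2 same-type → still unsatisfied.
  (1,2): 2/2 same-type → satisfied — stop here.

(1,2)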